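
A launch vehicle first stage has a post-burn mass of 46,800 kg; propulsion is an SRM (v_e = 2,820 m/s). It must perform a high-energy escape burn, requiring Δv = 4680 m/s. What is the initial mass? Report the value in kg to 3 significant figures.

initial mass ≈ 246000 kg

Rocket equation: m₀/m_f = exp(Δv / v_e) = exp(4680 / 2820.0) = exp(1.6596) = 5.2571.
m₀ = m_f × 5.2571 = 46,800 × 5.2571 = 246,032 kg.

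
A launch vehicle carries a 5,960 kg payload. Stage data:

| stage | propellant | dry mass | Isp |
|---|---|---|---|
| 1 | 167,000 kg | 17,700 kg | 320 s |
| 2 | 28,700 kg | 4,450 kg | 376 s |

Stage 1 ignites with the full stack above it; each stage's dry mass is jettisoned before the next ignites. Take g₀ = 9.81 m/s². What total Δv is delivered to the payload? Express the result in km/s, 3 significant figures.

Ignition mass of stage 1 = 167,000+17,700 + 28,700+4,450 + 5,960 = 223,810 kg.
Stage 1: m₀ = 223,810 kg, m_f = 223,810 − 167,000 = 56,810 kg; Δv = 320×9.81×ln(3.94) = 3139.2×1.3711 ≈ 4304 m/s.
Stage 2: m₀ = 39,110 kg, m_f = 39,110 − 28,700 = 10,410 kg; Δv = 376×9.81×ln(3.757) = 3688.6×1.3236 ≈ 4882 m/s.
Total Δv = 4304 + 4882 = 9186 m/s.

Δv ≈ 9.19 km/s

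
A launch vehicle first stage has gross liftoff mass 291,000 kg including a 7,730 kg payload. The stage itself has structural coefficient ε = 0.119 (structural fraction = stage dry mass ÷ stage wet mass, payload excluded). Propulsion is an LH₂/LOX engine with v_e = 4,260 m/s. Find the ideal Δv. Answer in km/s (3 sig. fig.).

Stage wet mass = m₀ − payload = 291,000 − 7,730 = 283,270 kg.
Stage dry mass = ε × stage wet mass = 0.119 × 283,270 = 33,709.1 kg.
Burnout mass m_f = stage dry + payload = 33,709.1 + 7,730 = 41,439.1 kg.
Rocket equation: Δv = v_e · ln(291,000/41,439.1) = 4260.0 × ln(7.022) = 4260.0 × 1.9491 ≈ 8303 m/s.

Δv ≈ 8.30 km/s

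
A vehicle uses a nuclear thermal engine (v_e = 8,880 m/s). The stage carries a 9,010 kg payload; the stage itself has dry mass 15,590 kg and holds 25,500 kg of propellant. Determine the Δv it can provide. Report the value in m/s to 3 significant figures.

m₀ = payload + dry + propellant = 9,010 + 15,590 + 25,500 = 50,100 kg.
m_f = payload + dry = 9,010 + 15,590 = 24,600 kg.
Δv = v_e · ln(m₀/m_f) = 8880.0 × ln(2.037) = 8880.0 × 0.7113 ≈ 6316.1 m/s.

Δv ≈ 6320 m/s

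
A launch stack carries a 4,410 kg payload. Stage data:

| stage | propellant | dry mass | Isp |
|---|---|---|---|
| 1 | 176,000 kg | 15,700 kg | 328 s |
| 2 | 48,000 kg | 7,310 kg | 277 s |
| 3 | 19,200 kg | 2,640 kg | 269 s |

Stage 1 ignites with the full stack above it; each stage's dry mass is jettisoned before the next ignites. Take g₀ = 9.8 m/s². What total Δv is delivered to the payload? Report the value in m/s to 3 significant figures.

Δv ≈ 9200 m/s

Ignition mass of stage 1 = 176,000+15,700 + 48,000+7,310 + 19,200+2,640 + 4,410 = 273,260 kg.
Stage 1: m₀ = 273,260 kg, m_f = 273,260 − 176,000 = 97,260 kg; Δv = 328×9.8×ln(2.81) = 3214.4×1.0330 ≈ 3321 m/s.
Stage 2: m₀ = 81,560 kg, m_f = 81,560 − 48,000 = 33,560 kg; Δv = 277×9.8×ln(2.43) = 2714.6×0.8880 ≈ 2411 m/s.
Stage 3: m₀ = 26,250 kg, m_f = 26,250 − 19,200 = 7,050 kg; Δv = 269×9.8×ln(3.723) = 2636.2×1.3146 ≈ 3466 m/s.
Total Δv = 3321 + 2411 + 3466 = 9198 m/s.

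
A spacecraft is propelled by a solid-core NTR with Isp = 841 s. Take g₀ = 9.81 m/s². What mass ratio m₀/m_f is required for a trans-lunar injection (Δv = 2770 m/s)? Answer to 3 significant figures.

v_e = Isp · g₀ = 841 × 9.81 = 8250.2 m/s.
m₀/m_f = exp(Δv / v_e) = exp(2770 / 8250.2) = exp(0.3357) = 1.3990.

mass ratio ≈ 1.40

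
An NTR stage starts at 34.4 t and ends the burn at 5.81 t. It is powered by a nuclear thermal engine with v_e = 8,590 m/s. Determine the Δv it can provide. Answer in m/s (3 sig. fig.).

Δv = v_e · ln(m₀/m_f) = 8590.0 × ln(5.921) = 8590.0 × 1.7785 ≈ 15277.1 m/s.

Δv ≈ 15300 m/s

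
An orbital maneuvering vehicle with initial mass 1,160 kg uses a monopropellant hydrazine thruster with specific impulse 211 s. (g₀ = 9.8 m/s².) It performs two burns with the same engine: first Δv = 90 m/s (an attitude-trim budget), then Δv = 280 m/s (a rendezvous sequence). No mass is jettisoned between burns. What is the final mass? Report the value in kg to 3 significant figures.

v_e = Isp · g₀ = 211 × 9.8 = 2067.8 m/s.
After the first burn: m = 1160 × exp(−90/2067.8) = 1160 × 0.95741 = 1,110.6 kg.
After the second burn: m = 1,110.6 × exp(−280/2067.8) = 1,110.6 × 0.87336 = 969.954 kg.

final mass ≈ 970 kg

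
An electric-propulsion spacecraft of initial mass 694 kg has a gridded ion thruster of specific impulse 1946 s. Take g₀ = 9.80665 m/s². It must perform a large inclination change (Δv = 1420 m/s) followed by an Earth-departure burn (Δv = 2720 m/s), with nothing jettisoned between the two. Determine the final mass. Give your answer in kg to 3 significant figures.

v_e = Isp · g₀ = 1946 × 9.80665 = 19083.7 m/s.
After the first burn: m = 694 × exp(−1420/19083.7) = 694 × 0.92829 = 644.233 kg.
After the second burn: m = 644.233 × exp(−2720/19083.7) = 644.233 × 0.86716 = 558.653 kg.

final mass ≈ 559 kg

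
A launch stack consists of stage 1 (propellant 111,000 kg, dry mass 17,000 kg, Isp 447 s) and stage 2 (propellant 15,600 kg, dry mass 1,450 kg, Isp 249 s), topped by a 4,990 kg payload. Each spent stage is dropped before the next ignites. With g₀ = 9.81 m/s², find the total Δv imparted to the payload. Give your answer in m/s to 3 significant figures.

Ignition mass of stage 1 = 111,000+17,000 + 15,600+1,450 + 4,990 = 150,040 kg.
Stage 1: m₀ = 150,040 kg, m_f = 150,040 − 111,000 = 39,040 kg; Δv = 447×9.81×ln(3.843) = 4385.1×1.3463 ≈ 5904 m/s.
Stage 2: m₀ = 22,040 kg, m_f = 22,040 − 15,600 = 6,440 kg; Δv = 249×9.81×ln(3.422) = 2442.7×1.2303 ≈ 3005 m/s.
Total Δv = 5904 + 3005 = 8909 m/s.

Δv ≈ 8910 m/s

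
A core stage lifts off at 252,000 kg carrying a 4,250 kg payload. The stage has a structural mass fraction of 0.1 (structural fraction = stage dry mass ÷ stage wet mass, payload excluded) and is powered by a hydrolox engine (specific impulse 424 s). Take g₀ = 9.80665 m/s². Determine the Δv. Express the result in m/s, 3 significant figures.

Δv ≈ 8990 m/s

Stage wet mass = m₀ − payload = 252,000 − 4,250 = 247,750 kg.
Stage dry mass = ε × stage wet mass = 0.1 × 247,750 = 24,775 kg.
Burnout mass m_f = stage dry + payload = 24,775 + 4,250 = 29,025 kg.
v_e = Isp · g₀ = 424 × 9.80665 = 4158.0 m/s.
Using Δv = v_e ln(m₀/m_f): Δv = v_e · ln(252,000/29,025) = 4158.0 × ln(8.682) = 4158.0 × 2.1613 ≈ 8987 m/s.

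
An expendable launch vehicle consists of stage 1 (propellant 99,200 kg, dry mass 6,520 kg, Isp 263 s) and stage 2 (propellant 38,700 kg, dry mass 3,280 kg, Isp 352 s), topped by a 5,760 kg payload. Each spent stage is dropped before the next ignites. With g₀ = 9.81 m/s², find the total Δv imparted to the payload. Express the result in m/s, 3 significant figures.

Δv ≈ 8430 m/s

Ignition mass of stage 1 = 99,200+6,520 + 38,700+3,280 + 5,760 = 153,460 kg.
Stage 1: m₀ = 153,460 kg, m_f = 153,460 − 99,200 = 54,260 kg; Δv = 263×9.81×ln(2.828) = 2580.0×1.0397 ≈ 2682 m/s.
Stage 2: m₀ = 47,740 kg, m_f = 47,740 − 38,700 = 9,040 kg; Δv = 352×9.81×ln(5.281) = 3453.1×1.6641 ≈ 5746 m/s.
Total Δv = 2682 + 5746 = 8428 m/s.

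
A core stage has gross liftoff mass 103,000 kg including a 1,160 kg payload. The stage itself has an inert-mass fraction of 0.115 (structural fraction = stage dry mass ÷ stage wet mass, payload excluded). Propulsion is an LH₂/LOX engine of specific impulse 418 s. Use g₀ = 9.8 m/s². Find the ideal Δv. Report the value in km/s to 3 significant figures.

Stage wet mass = m₀ − payload = 103,000 − 1,160 = 101,840 kg.
Stage dry mass = ε × stage wet mass = 0.115 × 101,840 = 11,711.6 kg.
Burnout mass m_f = stage dry + payload = 11,711.6 + 1,160 = 12,871.6 kg.
v_e = Isp · g₀ = 418 × 9.8 = 4096.4 m/s.
Using Δv = v_e ln(m₀/m_f): Δv = v_e · ln(103,000/12,871.6) = 4096.4 × ln(8.002) = 4096.4 × 2.0797 ≈ 8519 m/s.

Δv ≈ 8.52 km/s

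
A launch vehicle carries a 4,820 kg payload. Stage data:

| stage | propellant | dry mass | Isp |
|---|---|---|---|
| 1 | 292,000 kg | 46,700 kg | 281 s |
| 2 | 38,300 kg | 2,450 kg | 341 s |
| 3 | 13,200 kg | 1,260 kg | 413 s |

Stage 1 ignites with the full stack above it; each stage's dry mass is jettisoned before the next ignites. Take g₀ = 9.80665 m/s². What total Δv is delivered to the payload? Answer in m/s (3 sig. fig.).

Ignition mass of stage 1 = 292,000+46,700 + 38,300+2,450 + 13,200+1,260 + 4,820 = 398,730 kg.
Stage 1: m₀ = 398,730 kg, m_f = 398,730 − 292,000 = 106,730 kg; Δv = 281×9.80665×ln(3.736) = 2755.7×1.3180 ≈ 3632 m/s.
Stage 2: m₀ = 60,030 kg, m_f = 60,030 − 38,300 = 21,730 kg; Δv = 341×9.80665×ln(2.763) = 3344.1×1.0162 ≈ 3398 m/s.
Stage 3: m₀ = 19,280 kg, m_f = 19,280 − 13,200 = 6,080 kg; Δv = 413×9.80665×ln(3.171) = 4050.1×1.1541 ≈ 4674 m/s.
Total Δv = 3632 + 3398 + 4674 = 11704 m/s.

Δv ≈ 11700 m/s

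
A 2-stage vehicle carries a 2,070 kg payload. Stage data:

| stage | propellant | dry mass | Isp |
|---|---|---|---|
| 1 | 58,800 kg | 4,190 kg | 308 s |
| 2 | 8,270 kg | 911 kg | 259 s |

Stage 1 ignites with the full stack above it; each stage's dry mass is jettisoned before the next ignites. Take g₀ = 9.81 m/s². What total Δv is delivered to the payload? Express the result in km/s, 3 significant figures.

Δv ≈ 8.12 km/s

Ignition mass of stage 1 = 58,800+4,190 + 8,270+911 + 2,070 = 74,241 kg.
Stage 1: m₀ = 74,241 kg, m_f = 74,241 − 58,800 = 15,441 kg; Δv = 308×9.81×ln(4.808) = 3021.5×1.5703 ≈ 4745 m/s.
Stage 2: m₀ = 11,251 kg, m_f = 11,251 − 8,270 = 2,981 kg; Δv = 259×9.81×ln(3.774) = 2540.8×1.3282 ≈ 3375 m/s.
Total Δv = 4745 + 3375 = 8120 m/s.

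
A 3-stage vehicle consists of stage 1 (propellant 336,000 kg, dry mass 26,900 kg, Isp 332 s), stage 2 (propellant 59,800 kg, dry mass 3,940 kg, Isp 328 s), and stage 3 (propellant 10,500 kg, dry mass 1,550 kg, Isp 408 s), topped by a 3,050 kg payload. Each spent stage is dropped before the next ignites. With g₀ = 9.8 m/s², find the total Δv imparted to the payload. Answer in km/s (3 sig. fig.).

Δv ≈ 14.0 km/s

Ignition mass of stage 1 = 336,000+26,900 + 59,800+3,940 + 10,500+1,550 + 3,050 = 441,740 kg.
Stage 1: m₀ = 441,740 kg, m_f = 441,740 − 336,000 = 105,740 kg; Δv = 332×9.8×ln(4.178) = 3253.6×1.4297 ≈ 4652 m/s.
Stage 2: m₀ = 78,840 kg, m_f = 78,840 − 59,800 = 19,040 kg; Δv = 328×9.8×ln(4.141) = 3214.4×1.4209 ≈ 4567 m/s.
Stage 3: m₀ = 15,100 kg, m_f = 15,100 − 10,500 = 4,600 kg; Δv = 408×9.8×ln(3.283) = 3998.4×1.1886 ≈ 4753 m/s.
Total Δv = 4652 + 4567 + 4753 = 13972 m/s.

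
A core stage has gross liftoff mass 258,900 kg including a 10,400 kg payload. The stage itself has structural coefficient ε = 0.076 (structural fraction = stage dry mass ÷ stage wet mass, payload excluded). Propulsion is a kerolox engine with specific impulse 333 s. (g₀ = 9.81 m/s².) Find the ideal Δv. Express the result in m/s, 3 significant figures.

Stage wet mass = m₀ − payload = 258,900 − 10,400 = 248,500 kg.
Stage dry mass = ε × stage wet mass = 0.076 × 248,500 = 18,886 kg.
Burnout mass m_f = stage dry + payload = 18,886 + 10,400 = 29,286 kg.
v_e = Isp · g₀ = 333 × 9.81 = 3266.7 m/s.
Using Δv = v_e ln(m₀/m_f): Δv = v_e · ln(258,900/29,286) = 3266.7 × ln(8.84) = 3266.7 × 2.1793 ≈ 7119 m/s.

Δv ≈ 7120 m/s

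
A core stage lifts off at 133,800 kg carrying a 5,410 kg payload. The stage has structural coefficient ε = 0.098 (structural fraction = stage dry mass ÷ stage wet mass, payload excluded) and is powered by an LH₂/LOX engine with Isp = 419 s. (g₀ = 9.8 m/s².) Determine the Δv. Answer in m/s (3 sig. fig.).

Δv ≈ 8240 m/s

Stage wet mass = m₀ − payload = 133,800 − 5,410 = 128,390 kg.
Stage dry mass = ε × stage wet mass = 0.098 × 128,390 = 12,582.2 kg.
Burnout mass m_f = stage dry + payload = 12,582.2 + 5,410 = 17,992.2 kg.
v_e = Isp · g₀ = 419 × 9.8 = 4106.2 m/s.
Δv = v_e · ln(133,800/17,992.2) = 4106.2 × ln(7.437) = 4106.2 × 2.0064 ≈ 8239 m/s.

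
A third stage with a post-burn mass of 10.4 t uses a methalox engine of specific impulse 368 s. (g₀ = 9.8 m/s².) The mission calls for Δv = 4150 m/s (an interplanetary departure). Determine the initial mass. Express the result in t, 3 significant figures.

initial mass ≈ 32.9 t

v_e = Isp · g₀ = 368 × 9.8 = 3606.4 m/s.
Rocket equation: m₀/m_f = exp(Δv / v_e) = exp(4150 / 3606.4) = exp(1.1507) = 3.1605.
m₀ = m_f × 3.1605 = 10.4 × 3.1605 = 32.8692 t.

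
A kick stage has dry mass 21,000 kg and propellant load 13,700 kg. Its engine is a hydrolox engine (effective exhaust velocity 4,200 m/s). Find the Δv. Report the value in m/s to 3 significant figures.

m₀ = m_dry + m_prop = 21,000 + 13,700 = 34,700 kg.
Δv = v_e · ln(m₀/m_f) = 4200.0 × ln(1.652) = 4200.0 × 0.5022 ≈ 2109.3 m/s.

Δv ≈ 2110 m/s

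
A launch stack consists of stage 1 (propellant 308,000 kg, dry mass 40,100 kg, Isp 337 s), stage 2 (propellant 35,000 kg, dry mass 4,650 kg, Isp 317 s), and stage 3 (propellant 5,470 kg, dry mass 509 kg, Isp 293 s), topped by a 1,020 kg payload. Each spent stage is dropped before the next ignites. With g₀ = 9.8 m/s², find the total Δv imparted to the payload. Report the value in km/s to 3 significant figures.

Ignition mass of stage 1 = 308,000+40,100 + 35,000+4,650 + 5,470+509 + 1,020 = 394,749 kg.
Stage 1: m₀ = 394,749 kg, m_f = 394,749 − 308,000 = 86,749 kg; Δv = 337×9.8×ln(4.55) = 3302.6×1.5152 ≈ 5004 m/s.
Stage 2: m₀ = 46,649 kg, m_f = 46,649 − 35,000 = 11,649 kg; Δv = 317×9.8×ln(4.005) = 3106.6×1.3874 ≈ 4310 m/s.
Stage 3: m₀ = 6,999 kg, m_f = 6,999 − 5,470 = 1,529 kg; Δv = 293×9.8×ln(4.578) = 2871.4×1.5212 ≈ 4368 m/s.
Total Δv = 5004 + 4310 + 4368 = 13682 m/s.

Δv ≈ 13.7 km/s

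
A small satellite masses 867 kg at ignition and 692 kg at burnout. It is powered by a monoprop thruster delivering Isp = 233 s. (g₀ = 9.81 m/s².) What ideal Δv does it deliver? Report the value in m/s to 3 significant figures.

Δv ≈ 515 m/s

v_e = Isp · g₀ = 233 × 9.81 = 2285.7 m/s.
By the Tsiolkovsky rocket equation, Δv = v_e · ln(m₀/m_f) = 2285.7 × ln(1.253) = 2285.7 × 0.2255 ≈ 515.3 m/s.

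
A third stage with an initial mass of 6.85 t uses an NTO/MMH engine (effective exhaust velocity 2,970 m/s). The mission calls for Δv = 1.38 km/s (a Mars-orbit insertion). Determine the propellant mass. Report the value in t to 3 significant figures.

propellant mass ≈ 2.55 t

m₀/m_f = exp(Δv / v_e) = exp(1380 / 2970.0) = exp(0.4646) = 1.5915.
m_f = 6.85 / 1.5915 = 4.30412 t, so propellant = m₀ − m_f = 6.85 − 4.30412 = 2.54588 t.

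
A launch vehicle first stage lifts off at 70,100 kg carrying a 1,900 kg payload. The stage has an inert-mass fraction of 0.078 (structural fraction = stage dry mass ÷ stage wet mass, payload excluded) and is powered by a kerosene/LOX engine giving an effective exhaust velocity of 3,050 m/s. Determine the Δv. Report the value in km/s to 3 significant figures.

Δv ≈ 6.93 km/s

Stage wet mass = m₀ − payload = 70,100 − 1,900 = 68,200 kg.
Stage dry mass = ε × stage wet mass = 0.078 × 68,200 = 5,319.6 kg.
Burnout mass m_f = stage dry + payload = 5,319.6 + 1,900 = 7,219.6 kg.
Using Δv = v_e ln(m₀/m_f): Δv = v_e · ln(70,100/7,219.6) = 3050.0 × ln(9.71) = 3050.0 × 2.2731 ≈ 6933 m/s.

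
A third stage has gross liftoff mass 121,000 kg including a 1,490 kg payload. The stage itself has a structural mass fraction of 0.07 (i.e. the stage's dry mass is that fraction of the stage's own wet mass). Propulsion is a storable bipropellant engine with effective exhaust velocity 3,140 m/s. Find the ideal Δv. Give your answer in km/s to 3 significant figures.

Δv ≈ 7.87 km/s

Stage wet mass = m₀ − payload = 121,000 − 1,490 = 119,510 kg.
Stage dry mass = ε × stage wet mass = 0.07 × 119,510 = 8,365.7 kg.
Burnout mass m_f = stage dry + payload = 8,365.7 + 1,490 = 9,855.7 kg.
Δv = v_e · ln(121,000/9,855.7) = 3140.0 × ln(12.28) = 3140.0 × 2.5077 ≈ 7874 m/s.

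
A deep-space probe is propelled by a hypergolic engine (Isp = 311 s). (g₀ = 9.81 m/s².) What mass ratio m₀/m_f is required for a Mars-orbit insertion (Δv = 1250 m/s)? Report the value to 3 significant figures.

mass ratio ≈ 1.51

v_e = Isp · g₀ = 311 × 9.81 = 3050.9 m/s.
m₀/m_f = exp(Δv / v_e) = exp(1250 / 3050.9) = exp(0.4097) = 1.5064.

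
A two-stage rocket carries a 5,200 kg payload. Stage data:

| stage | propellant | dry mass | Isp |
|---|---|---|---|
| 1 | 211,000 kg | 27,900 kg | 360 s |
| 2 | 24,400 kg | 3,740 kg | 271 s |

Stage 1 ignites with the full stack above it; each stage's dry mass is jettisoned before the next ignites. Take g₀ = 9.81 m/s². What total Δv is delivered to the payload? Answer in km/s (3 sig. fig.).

Δv ≈ 8.77 km/s

Ignition mass of stage 1 = 211,000+27,900 + 24,400+3,740 + 5,200 = 272,240 kg.
Stage 1: m₀ = 272,240 kg, m_f = 272,240 − 211,000 = 61,240 kg; Δv = 360×9.81×ln(4.445) = 3531.6×1.4919 ≈ 5269 m/s.
Stage 2: m₀ = 33,340 kg, m_f = 33,340 − 24,400 = 8,940 kg; Δv = 271×9.81×ln(3.729) = 2658.5×1.3162 ≈ 3499 m/s.
Total Δv = 5269 + 3499 = 8768 m/s.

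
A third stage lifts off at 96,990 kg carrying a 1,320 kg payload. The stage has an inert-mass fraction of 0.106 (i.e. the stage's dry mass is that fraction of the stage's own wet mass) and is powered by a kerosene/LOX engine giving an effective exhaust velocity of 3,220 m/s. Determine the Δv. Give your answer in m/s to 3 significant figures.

Stage wet mass = m₀ − payload = 96,990 − 1,320 = 95,670 kg.
Stage dry mass = ε × stage wet mass = 0.106 × 95,670 = 10,141 kg.
Burnout mass m_f = stage dry + payload = 10,141 + 1,320 = 11,461 kg.
Δv = v_e · ln(96,990/11,461) = 3220.0 × ln(8.463) = 3220.0 × 2.1357 ≈ 6877 m/s.

Δv ≈ 6880 m/s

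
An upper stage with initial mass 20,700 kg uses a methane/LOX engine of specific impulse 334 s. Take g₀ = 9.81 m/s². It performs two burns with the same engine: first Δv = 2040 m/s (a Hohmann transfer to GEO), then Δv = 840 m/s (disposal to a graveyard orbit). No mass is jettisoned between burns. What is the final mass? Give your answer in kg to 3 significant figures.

final mass ≈ 8590 kg

v_e = Isp · g₀ = 334 × 9.81 = 3276.5 m/s.
After the first burn: m = 20700 × exp(−2040/3276.5) = 20700 × 0.53654 = 11,106.4 kg.
After the second burn: m = 11,106.4 × exp(−840/3276.5) = 11,106.4 × 0.77386 = 8,594.8 kg.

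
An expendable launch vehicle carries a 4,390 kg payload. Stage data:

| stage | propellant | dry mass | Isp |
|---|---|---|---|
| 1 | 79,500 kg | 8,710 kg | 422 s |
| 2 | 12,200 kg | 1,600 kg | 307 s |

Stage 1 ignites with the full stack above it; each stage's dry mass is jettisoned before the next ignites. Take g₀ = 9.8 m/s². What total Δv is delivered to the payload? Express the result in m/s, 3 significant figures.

Δv ≈ 9030 m/s

Ignition mass of stage 1 = 79,500+8,710 + 12,200+1,600 + 4,390 = 106,400 kg.
Stage 1: m₀ = 106,400 kg, m_f = 106,400 − 79,500 = 26,900 kg; Δv = 422×9.8×ln(3.955) = 4135.6×1.3751 ≈ 5687 m/s.
Stage 2: m₀ = 18,190 kg, m_f = 18,190 − 12,200 = 5,990 kg; Δv = 307×9.8×ln(3.037) = 3008.6×1.1108 ≈ 3342 m/s.
Total Δv = 5687 + 3342 = 9029 m/s.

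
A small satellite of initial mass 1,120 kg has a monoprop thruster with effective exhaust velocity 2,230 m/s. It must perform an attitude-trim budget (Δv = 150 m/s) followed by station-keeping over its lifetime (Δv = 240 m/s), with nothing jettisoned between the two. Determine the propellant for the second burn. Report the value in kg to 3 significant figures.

After the first burn: m = 1120 × exp(−150/2230.0) = 1120 × 0.93495 = 1,047.14 kg.
After the second burn: m = 1,047.14 × exp(−240/2230.0) = 1,047.14 × 0.89797 = 940.3 kg.
Second-burn propellant = 1,047.14 − 940.3 = 106.84 kg.

propellant for the second burn ≈ 107 kg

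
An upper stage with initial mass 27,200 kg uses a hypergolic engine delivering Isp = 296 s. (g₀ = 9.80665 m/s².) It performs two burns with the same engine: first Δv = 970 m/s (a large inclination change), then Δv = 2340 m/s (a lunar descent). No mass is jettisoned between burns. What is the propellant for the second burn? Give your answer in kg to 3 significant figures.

v_e = Isp · g₀ = 296 × 9.80665 = 2902.8 m/s.
After the first burn: m = 27200 × exp(−970/2902.8) = 27200 × 0.71594 = 19,473.6 kg.
After the second burn: m = 19,473.6 × exp(−2340/2902.8) = 19,473.6 × 0.44658 = 8,696.52 kg.
Second-burn propellant = 19,473.6 − 8,696.52 = 10,777.08 kg.

propellant for the second burn ≈ 10800 kg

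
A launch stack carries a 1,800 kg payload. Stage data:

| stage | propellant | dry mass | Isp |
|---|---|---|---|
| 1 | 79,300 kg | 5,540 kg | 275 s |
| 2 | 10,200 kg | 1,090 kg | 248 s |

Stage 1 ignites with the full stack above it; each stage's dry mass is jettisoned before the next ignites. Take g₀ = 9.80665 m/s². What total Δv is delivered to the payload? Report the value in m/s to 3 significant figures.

Ignition mass of stage 1 = 79,300+5,540 + 10,200+1,090 + 1,800 = 97,930 kg.
Stage 1: m₀ = 97,930 kg, m_f = 97,930 − 79,300 = 18,630 kg; Δv = 275×9.80665×ln(5.257) = 2696.8×1.6595 ≈ 4475 m/s.
Stage 2: m₀ = 13,090 kg, m_f = 13,090 − 10,200 = 2,890 kg; Δv = 248×9.80665×ln(4.529) = 2432.0×1.5106 ≈ 3674 m/s.
Total Δv = 4475 + 3674 = 8149 m/s.

Δv ≈ 8150 m/s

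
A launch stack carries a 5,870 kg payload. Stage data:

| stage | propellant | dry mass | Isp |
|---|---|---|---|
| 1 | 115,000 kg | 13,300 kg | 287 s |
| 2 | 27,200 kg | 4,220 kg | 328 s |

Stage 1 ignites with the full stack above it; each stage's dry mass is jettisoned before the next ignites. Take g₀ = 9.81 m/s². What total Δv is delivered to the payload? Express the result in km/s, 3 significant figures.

Ignition mass of stage 1 = 115,000+13,300 + 27,200+4,220 + 5,870 = 165,590 kg.
Stage 1: m₀ = 165,590 kg, m_f = 165,590 − 115,000 = 50,590 kg; Δv = 287×9.81×ln(3.273) = 2815.5×1.1858 ≈ 3338 m/s.
Stage 2: m₀ = 37,290 kg, m_f = 37,290 − 27,200 = 10,090 kg; Δv = 328×9.81×ln(3.696) = 3217.7×1.3072 ≈ 4206 m/s.
Total Δv = 3338 + 4206 = 7544 m/s.

Δv ≈ 7.54 km/s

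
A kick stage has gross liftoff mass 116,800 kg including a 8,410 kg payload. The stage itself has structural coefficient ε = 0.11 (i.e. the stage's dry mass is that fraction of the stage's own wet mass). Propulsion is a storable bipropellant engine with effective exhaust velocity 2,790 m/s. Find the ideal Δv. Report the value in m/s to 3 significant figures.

Stage wet mass = m₀ − payload = 116,800 − 8,410 = 108,390 kg.
Stage dry mass = ε × stage wet mass = 0.11 × 108,390 = 11,922.9 kg.
Burnout mass m_f = stage dry + payload = 11,922.9 + 8,410 = 20,332.9 kg.
From the ideal rocket equation, Δv = v_e · ln(116,800/20,332.9) = 2790.0 × ln(5.744) = 2790.0 × 1.7482 ≈ 4878 m/s.

Δv ≈ 4880 m/s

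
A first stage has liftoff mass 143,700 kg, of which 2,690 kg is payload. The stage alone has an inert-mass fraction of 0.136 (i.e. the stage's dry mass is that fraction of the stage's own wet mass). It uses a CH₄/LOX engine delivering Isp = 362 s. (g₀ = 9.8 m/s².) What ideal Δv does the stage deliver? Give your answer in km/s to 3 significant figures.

Stage wet mass = m₀ − payload = 143,700 − 2,690 = 141,010 kg.
Stage dry mass = ε × stage wet mass = 0.136 × 141,010 = 19,177.4 kg.
Burnout mass m_f = stage dry + payload = 19,177.4 + 2,690 = 21,867.4 kg.
v_e = Isp · g₀ = 362 × 9.8 = 3547.6 m/s.
Δv = v_e · ln(143,700/21,867.4) = 3547.6 × ln(6.571) = 3547.6 × 1.8827 ≈ 6679 m/s.

Δv ≈ 6.68 km/s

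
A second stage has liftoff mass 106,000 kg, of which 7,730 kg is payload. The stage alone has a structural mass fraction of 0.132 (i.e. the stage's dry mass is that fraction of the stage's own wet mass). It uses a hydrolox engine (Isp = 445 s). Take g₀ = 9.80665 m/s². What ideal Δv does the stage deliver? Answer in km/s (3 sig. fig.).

Δv ≈ 7.13 km/s

Stage wet mass = m₀ − payload = 106,000 − 7,730 = 98,270 kg.
Stage dry mass = ε × stage wet mass = 0.132 × 98,270 = 12,971.6 kg.
Burnout mass m_f = stage dry + payload = 12,971.6 + 7,730 = 20,701.6 kg.
v_e = Isp · g₀ = 445 × 9.80665 = 4364.0 m/s.
Δv = v_e · ln(106,000/20,701.6) = 4364.0 × ln(5.12) = 4364.0 × 1.6332 ≈ 7127 m/s.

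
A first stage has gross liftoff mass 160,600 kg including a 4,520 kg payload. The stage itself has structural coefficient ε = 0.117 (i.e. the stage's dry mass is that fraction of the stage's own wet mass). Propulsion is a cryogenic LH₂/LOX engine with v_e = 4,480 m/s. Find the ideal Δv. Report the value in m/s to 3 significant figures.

Stage wet mass = m₀ − payload = 160,600 − 4,520 = 156,080 kg.
Stage dry mass = ε × stage wet mass = 0.117 × 156,080 = 18,261.4 kg.
Burnout mass m_f = stage dry + payload = 18,261.4 + 4,520 = 22,781.4 kg.
Using Δv = v_e ln(m₀/m_f): Δv = v_e · ln(160,600/22,781.4) = 4480.0 × ln(7.05) = 4480.0 × 1.9530 ≈ 8749 m/s.

Δv ≈ 8750 m/s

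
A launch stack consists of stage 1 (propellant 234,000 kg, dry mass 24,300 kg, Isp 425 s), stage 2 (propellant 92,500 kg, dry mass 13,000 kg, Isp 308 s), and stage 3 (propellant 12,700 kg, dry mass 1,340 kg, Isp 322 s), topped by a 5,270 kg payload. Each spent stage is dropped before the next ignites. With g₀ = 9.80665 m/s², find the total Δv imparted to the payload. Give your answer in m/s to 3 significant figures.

Δv ≈ 11400 m/s

Ignition mass of stage 1 = 234,000+24,300 + 92,500+13,000 + 12,700+1,340 + 5,270 = 383,110 kg.
Stage 1: m₀ = 383,110 kg, m_f = 383,110 − 234,000 = 149,110 kg; Δv = 425×9.80665×ln(2.569) = 4167.8×0.9436 ≈ 3933 m/s.
Stage 2: m₀ = 124,810 kg, m_f = 124,810 − 92,500 = 32,310 kg; Δv = 308×9.80665×ln(3.863) = 3020.4×1.3514 ≈ 4082 m/s.
Stage 3: m₀ = 19,310 kg, m_f = 19,310 − 12,700 = 6,610 kg; Δv = 322×9.80665×ln(2.921) = 3157.7×1.0720 ≈ 3385 m/s.
Total Δv = 3933 + 4082 + 3385 = 11400 m/s.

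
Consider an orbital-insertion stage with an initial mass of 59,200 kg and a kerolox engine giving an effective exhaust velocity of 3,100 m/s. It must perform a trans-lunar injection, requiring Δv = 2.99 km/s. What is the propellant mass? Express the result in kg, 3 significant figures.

propellant mass ≈ 36600 kg

Rocket equation: m₀/m_f = exp(Δv / v_e) = exp(2990 / 3100.0) = exp(0.9645) = 2.6235.
m_f = 59,200 / 2.6235 = 22,565.3 kg, so propellant = m₀ − m_f = 59,200 − 22,565.3 = 36,634.7 kg.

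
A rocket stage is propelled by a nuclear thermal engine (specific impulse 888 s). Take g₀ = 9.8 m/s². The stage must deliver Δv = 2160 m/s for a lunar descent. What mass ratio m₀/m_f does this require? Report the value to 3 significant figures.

mass ratio ≈ 1.28

v_e = Isp · g₀ = 888 × 9.8 = 8702.4 m/s.
m₀/m_f = exp(Δv / v_e) = exp(2160 / 8702.4) = exp(0.2482) = 1.2817.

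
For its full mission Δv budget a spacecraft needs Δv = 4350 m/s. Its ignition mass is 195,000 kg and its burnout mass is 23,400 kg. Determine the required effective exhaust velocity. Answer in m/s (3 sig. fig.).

v_e ≈ 2050 m/s

ln(m₀/m_f) = ln(195000/23400) = ln(8.333) = 2.1203.
From the ideal rocket equation, v_e = Δv / ln(m₀/m_f) = 4350 / 2.1203 = 2051.6 m/s.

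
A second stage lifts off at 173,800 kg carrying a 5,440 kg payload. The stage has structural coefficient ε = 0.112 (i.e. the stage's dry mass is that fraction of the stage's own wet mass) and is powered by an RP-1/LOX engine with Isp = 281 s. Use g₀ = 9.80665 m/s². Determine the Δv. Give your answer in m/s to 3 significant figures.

Δv ≈ 5420 m/s

Stage wet mass = m₀ − payload = 173,800 − 5,440 = 168,360 kg.
Stage dry mass = ε × stage wet mass = 0.112 × 168,360 = 18,856.3 kg.
Burnout mass m_f = stage dry + payload = 18,856.3 + 5,440 = 24,296.3 kg.
v_e = Isp · g₀ = 281 × 9.80665 = 2755.7 m/s.
Δv = v_e · ln(173,800/24,296.3) = 2755.7 × ln(7.153) = 2755.7 × 1.9676 ≈ 5422 m/s.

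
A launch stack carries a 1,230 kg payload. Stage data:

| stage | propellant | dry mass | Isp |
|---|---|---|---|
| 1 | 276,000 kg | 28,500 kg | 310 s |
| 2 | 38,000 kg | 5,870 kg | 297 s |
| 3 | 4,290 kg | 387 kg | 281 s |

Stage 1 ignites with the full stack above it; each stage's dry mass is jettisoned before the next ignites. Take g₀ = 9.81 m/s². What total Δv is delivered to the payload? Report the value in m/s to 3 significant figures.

Δv ≈ 12400 m/s

Ignition mass of stage 1 = 276,000+28,500 + 38,000+5,870 + 4,290+387 + 1,230 = 354,277 kg.
Stage 1: m₀ = 354,277 kg, m_f = 354,277 − 276,000 = 78,277 kg; Δv = 310×9.81×ln(4.526) = 3041.1×1.5098 ≈ 4592 m/s.
Stage 2: m₀ = 49,777 kg, m_f = 49,777 − 38,000 = 11,777 kg; Δv = 297×9.81×ln(4.227) = 2913.6×1.4414 ≈ 4200 m/s.
Stage 3: m₀ = 5,907 kg, m_f = 5,907 − 4,290 = 1,617 kg; Δv = 281×9.81×ln(3.653) = 2756.6×1.2956 ≈ 3571 m/s.
Total Δv = 4592 + 4200 + 3571 = 12363 m/s.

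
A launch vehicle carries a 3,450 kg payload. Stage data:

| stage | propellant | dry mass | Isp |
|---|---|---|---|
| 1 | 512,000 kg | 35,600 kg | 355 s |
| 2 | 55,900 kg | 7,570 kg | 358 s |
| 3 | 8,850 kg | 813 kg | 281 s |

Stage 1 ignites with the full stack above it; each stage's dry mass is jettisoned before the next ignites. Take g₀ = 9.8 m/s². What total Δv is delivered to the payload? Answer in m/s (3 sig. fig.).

Ignition mass of stage 1 = 512,000+35,600 + 55,900+7,570 + 8,850+813 + 3,450 = 624,183 kg.
Stage 1: m₀ = 624,183 kg, m_f = 624,183 − 512,000 = 112,183 kg; Δv = 355×9.8×ln(5.564) = 3479.0×1.7163 ≈ 5971 m/s.
Stage 2: m₀ = 76,583 kg, m_f = 76,583 − 55,900 = 20,683 kg; Δv = 358×9.8×ln(3.703) = 3508.4×1.3091 ≈ 4593 m/s.
Stage 3: m₀ = 13,113 kg, m_f = 13,113 − 8,850 = 4,263 kg; Δv = 281×9.8×ln(3.076) = 2753.8×1.1236 ≈ 3094 m/s.
Total Δv = 5971 + 4593 + 3094 = 13658 m/s.

Δv ≈ 13700 m/s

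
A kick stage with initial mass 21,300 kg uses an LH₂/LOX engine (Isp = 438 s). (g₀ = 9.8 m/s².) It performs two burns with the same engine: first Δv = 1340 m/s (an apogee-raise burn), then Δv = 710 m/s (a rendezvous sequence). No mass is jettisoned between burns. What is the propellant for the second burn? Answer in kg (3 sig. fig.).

propellant for the second burn ≈ 2380 kg

v_e = Isp · g₀ = 438 × 9.8 = 4292.4 m/s.
After the first burn: m = 21300 × exp(−1340/4292.4) = 21300 × 0.73185 = 15,588.4 kg.
After the second burn: m = 15,588.4 × exp(−710/4292.4) = 15,588.4 × 0.84755 = 13,211.9 kg.
Second-burn propellant = 15,588.4 − 13,211.9 = 2,376.5 kg.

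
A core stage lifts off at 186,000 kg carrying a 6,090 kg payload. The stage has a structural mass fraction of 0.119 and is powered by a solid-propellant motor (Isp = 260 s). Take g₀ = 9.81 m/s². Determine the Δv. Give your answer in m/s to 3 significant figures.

Stage wet mass = m₀ − payload = 186,000 − 6,090 = 179,910 kg.
Stage dry mass = ε × stage wet mass = 0.119 × 179,910 = 21,409.3 kg.
Burnout mass m_f = stage dry + payload = 21,409.3 + 6,090 = 27,499.3 kg.
v_e = Isp · g₀ = 260 × 9.81 = 2550.6 m/s.
Δv = v_e · ln(186,000/27,499.3) = 2550.6 × ln(6.764) = 2550.6 × 1.9116 ≈ 4876 m/s.

Δv ≈ 4880 m/s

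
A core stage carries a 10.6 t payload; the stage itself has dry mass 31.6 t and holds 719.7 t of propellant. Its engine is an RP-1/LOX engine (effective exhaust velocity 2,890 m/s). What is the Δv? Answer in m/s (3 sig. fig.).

Δv ≈ 8360 m/s

m₀ = payload + dry + propellant = 10.6 + 31.6 + 719.7 = 761.9 t.
m_f = payload + dry = 10.6 + 31.6 = 42.2 t.
Δv = v_e · ln(m₀/m_f) = 2890.0 × ln(18.05) = 2890.0 × 2.8934 ≈ 8361.9 m/s.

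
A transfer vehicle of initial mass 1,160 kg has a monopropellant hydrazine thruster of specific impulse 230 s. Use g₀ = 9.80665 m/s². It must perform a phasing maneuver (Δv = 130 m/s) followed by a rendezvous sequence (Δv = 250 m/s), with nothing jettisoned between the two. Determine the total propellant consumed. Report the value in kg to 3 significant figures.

total propellant consumed ≈ 180 kg

v_e = Isp · g₀ = 230 × 9.80665 = 2255.5 m/s.
After the first burn: m = 1160 × exp(−130/2255.5) = 1160 × 0.94399 = 1,095.03 kg.
After the second burn: m = 1,095.03 × exp(−250/2255.5) = 1,095.03 × 0.89508 = 980.139 kg.
Total propellant = m₀ − m_final = 1160 − 980.139 = 179.861 kg.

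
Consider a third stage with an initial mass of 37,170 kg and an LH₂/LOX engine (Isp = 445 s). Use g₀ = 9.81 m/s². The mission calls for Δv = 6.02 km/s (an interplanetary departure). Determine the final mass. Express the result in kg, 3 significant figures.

v_e = Isp · g₀ = 445 × 9.81 = 4365.4 m/s.
Rocket equation: m₀/m_f = exp(Δv / v_e) = exp(6020 / 4365.4) = exp(1.3790) = 3.9710.
m_f = m₀ / 3.9710 = 37,170 / 3.9710 = 9,360.36 kg.

final mass ≈ 9360 kg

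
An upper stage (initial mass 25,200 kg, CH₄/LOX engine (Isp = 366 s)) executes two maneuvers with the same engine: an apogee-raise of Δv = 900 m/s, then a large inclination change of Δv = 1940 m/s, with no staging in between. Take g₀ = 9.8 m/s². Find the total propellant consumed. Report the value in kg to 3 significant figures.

total propellant consumed ≈ 13800 kg

v_e = Isp · g₀ = 366 × 9.8 = 3586.8 m/s.
After the first burn: m = 25200 × exp(−900/3586.8) = 25200 × 0.77808 = 19,607.6 kg.
After the second burn: m = 19,607.6 × exp(−1940/3586.8) = 19,607.6 × 0.58224 = 11,416.3 kg.
Total propellant = m₀ − m_final = 25200 − 11,416.3 = 13,783.7 kg.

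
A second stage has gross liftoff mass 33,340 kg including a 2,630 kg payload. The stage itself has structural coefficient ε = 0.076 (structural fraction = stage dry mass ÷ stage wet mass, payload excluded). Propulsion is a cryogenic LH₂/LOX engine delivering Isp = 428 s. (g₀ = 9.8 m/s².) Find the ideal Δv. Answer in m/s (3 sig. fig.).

Δv ≈ 7990 m/s

Stage wet mass = m₀ − payload = 33,340 − 2,630 = 30,710 kg.
Stage dry mass = ε × stage wet mass = 0.076 × 30,710 = 2,333.96 kg.
Burnout mass m_f = stage dry + payload = 2,333.96 + 2,630 = 4,963.96 kg.
v_e = Isp · g₀ = 428 × 9.8 = 4194.4 m/s.
By the Tsiolkovsky rocket equation, Δv = v_e · ln(33,340/4,963.96) = 4194.4 × ln(6.716) = 4194.4 × 1.9046 ≈ 7988 m/s.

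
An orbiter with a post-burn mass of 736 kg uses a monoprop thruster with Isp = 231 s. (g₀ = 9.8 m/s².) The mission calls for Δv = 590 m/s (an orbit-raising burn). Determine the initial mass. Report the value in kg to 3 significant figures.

v_e = Isp · g₀ = 231 × 9.8 = 2263.8 m/s.
From the ideal rocket equation, m₀/m_f = exp(Δv / v_e) = exp(590 / 2263.8) = exp(0.2606) = 1.2977.
m₀ = m_f × 1.2977 = 736 × 1.2977 = 955.107 kg.

initial mass ≈ 955 kg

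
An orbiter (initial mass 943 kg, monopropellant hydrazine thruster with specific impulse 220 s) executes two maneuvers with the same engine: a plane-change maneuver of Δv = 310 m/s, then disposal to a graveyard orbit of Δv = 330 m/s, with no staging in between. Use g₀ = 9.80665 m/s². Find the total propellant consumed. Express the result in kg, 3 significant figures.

total propellant consumed ≈ 242 kg

v_e = Isp · g₀ = 220 × 9.80665 = 2157.5 m/s.
After the first burn: m = 943 × exp(−310/2157.5) = 943 × 0.86616 = 816.789 kg.
After the second burn: m = 816.789 × exp(−330/2157.5) = 816.789 × 0.85817 = 700.944 kg.
Total propellant = m₀ − m_final = 943 − 700.944 = 242.056 kg.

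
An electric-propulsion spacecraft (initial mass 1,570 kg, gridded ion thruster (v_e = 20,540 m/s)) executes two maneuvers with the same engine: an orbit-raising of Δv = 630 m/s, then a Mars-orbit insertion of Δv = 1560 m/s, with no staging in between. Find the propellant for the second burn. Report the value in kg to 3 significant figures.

After the first burn: m = 1570 × exp(−630/20540.0) = 1570 × 0.96979 = 1,522.57 kg.
After the second burn: m = 1,522.57 × exp(−1560/20540.0) = 1,522.57 × 0.92686 = 1,411.21 kg.
Second-burn propellant = 1,522.57 − 1,411.21 = 111.36 kg.

propellant for the second burn ≈ 111 kg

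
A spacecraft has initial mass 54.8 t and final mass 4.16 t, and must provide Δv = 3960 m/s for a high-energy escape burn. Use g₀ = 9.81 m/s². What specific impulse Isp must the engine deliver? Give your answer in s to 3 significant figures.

Isp ≈ 157 s

ln(m₀/m_f) = ln(54800/4160) = ln(13.17) = 2.5782.
By the Tsiolkovsky rocket equation, v_e = Δv / ln(m₀/m_f) = 3960 / 2.5782 = 1536.0 m/s.
Isp = v_e / g₀ = 1536.0 / 9.81 = 156.6 s.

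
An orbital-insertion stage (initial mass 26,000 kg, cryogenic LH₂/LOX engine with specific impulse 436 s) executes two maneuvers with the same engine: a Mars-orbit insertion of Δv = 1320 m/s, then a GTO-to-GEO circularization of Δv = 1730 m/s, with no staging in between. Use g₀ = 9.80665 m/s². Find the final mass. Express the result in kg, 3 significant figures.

v_e = Isp · g₀ = 436 × 9.80665 = 4275.7 m/s.
After the first burn: m = 26000 × exp(−1320/4275.7) = 26000 × 0.73439 = 19,094.1 kg.
After the second burn: m = 19,094.1 × exp(−1730/4275.7) = 19,094.1 × 0.66724 = 12,740.3 kg.

final mass ≈ 12700 kg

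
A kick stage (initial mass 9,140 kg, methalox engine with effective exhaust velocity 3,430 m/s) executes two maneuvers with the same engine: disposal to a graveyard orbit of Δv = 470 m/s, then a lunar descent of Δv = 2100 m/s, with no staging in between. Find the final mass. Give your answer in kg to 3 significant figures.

final mass ≈ 4320 kg

After the first burn: m = 9140 × exp(−470/3430.0) = 9140 × 0.87195 = 7,969.62 kg.
After the second burn: m = 7,969.62 × exp(−2100/3430.0) = 7,969.62 × 0.54213 = 4,320.57 kg.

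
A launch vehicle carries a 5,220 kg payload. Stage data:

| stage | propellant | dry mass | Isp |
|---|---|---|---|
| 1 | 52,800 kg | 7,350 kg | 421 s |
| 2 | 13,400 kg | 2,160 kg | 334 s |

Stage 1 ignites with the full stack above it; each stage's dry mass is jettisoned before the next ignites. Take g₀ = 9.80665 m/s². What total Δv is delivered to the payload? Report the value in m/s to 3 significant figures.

Ignition mass of stage 1 = 52,800+7,350 + 13,400+2,160 + 5,220 = 80,930 kg.
Stage 1: m₀ = 80,930 kg, m_f = 80,930 − 52,800 = 28,130 kg; Δv = 421×9.80665×ln(2.877) = 4128.6×1.0567 ≈ 4363 m/s.
Stage 2: m₀ = 20,780 kg, m_f = 20,780 − 13,400 = 7,380 kg; Δv = 334×9.80665×ln(2.816) = 3275.4×1.0352 ≈ 3391 m/s.
Total Δv = 4363 + 3391 = 7754 m/s.

Δv ≈ 7750 m/s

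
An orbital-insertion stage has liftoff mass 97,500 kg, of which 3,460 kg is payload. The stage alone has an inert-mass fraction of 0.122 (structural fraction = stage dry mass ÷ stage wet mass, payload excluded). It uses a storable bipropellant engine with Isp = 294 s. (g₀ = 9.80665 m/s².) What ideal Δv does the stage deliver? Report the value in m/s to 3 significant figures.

Δv ≈ 5410 m/s

Stage wet mass = m₀ − payload = 97,500 − 3,460 = 94,040 kg.
Stage dry mass = ε × stage wet mass = 0.122 × 94,040 = 11,472.9 kg.
Burnout mass m_f = stage dry + payload = 11,472.9 + 3,460 = 14,932.9 kg.
v_e = Isp · g₀ = 294 × 9.80665 = 2883.2 m/s.
Rocket equation: Δv = v_e · ln(97,500/14,932.9) = 2883.2 × ln(6.529) = 2883.2 × 1.8763 ≈ 5410 m/s.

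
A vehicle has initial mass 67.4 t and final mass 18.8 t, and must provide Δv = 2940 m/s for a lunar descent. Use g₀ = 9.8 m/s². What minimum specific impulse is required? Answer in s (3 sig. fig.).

Isp ≈ 235 s

ln(m₀/m_f) = ln(67400/18800) = ln(3.585) = 1.2768.
By the Tsiolkovsky rocket equation, v_e = Δv / ln(m₀/m_f) = 2940 / 1.2768 = 2302.7 m/s.
Isp = v_e / g₀ = 2302.7 / 9.8 = 235.0 s.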